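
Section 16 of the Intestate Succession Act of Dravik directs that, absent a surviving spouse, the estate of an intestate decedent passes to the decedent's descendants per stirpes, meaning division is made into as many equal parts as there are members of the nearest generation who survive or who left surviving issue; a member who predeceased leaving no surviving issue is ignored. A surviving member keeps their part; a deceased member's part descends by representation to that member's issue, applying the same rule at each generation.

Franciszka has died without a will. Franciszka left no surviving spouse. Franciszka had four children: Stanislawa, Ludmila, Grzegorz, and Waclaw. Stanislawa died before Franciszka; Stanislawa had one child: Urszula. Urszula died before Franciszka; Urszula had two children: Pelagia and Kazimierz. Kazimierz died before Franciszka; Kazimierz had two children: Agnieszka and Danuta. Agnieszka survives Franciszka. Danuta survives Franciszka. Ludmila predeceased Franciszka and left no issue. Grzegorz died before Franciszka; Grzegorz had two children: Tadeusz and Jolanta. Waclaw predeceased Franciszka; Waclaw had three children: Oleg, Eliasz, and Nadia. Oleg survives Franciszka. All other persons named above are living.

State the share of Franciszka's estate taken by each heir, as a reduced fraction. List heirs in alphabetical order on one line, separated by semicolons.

There is no surviving spouse, so the entire estate passes to Franciszka's descendants per stirpes.
Ludmila left no surviving issue, so that branch lapses and is disregarded.
The estate is divided into 3 equal shares of 1/3 among Stanislawa, Grzegorz, Waclaw.
Stanislawa predeceased; the 1/3 allotted to Stanislawa's branch passes to Stanislawa's issue by representation.
Urszula's line is the sole branch at this level, so the full 1/3 passes to Urszula's issue by representation.
The 1/3 is divided into 2 equal shares of 1/6 among Pelagia, Kazimierz.
Pelagia is living and takes 1/6.
Kazimierz predeceased; the 1/6 allotted to Kazimierz's branch passes to Kazimierz's issue by representation.
The 1/6 is divided into 2 equal shares of 1/12 among Agnieszka, Danuta.
Agnieszka is living and takes 1/12.
Danuta is living and takes 1/12.
Grzegorz predeceased; the 1/3 allotted to Grzegorz's branch passes to Grzegorz's issue by representation.
The 1/3 is divided into 2 equal shares of 1/6 among Tadeusz, Jolanta.
Tadeusz is living and takes 1/6.
Jolanta is living and takes 1/6.
Waclaw predeceased; the 1/3 allotted to Waclaw's branch passes to Waclaw's issue by representation.
The 1/3 is divided into 3 equal shares of 1/9 among Oleg, Eliasz, Nadia.
Oleg is living and takes 1/9.
Eliasz is living and takes 1/9.
Nadia is living and takes 1/9.

Agnieszka 1/12; Danuta 1/12; Eliasz 1/9; Jolanta 1/6; Nadia 1/9; Oleg 1/9; Pelagia 1/6; Tadeusz 1/6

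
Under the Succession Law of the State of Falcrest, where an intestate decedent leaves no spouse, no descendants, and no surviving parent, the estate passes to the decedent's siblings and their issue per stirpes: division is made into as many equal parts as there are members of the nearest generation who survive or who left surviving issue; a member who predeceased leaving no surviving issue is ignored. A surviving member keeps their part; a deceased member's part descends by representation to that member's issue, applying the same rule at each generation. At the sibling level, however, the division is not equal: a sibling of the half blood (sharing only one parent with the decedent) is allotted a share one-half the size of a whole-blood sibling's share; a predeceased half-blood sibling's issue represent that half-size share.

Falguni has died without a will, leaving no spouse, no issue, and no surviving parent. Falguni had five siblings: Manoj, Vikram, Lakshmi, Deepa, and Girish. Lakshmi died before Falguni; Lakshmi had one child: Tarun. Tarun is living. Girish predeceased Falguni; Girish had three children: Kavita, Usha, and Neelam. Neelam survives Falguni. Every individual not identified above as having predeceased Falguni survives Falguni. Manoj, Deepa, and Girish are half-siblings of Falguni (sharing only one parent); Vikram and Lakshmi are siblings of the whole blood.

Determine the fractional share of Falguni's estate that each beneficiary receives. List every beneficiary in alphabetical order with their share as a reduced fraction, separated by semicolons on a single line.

Deepa 1/7; Kavita 1/21; Manoj 1/7; Neelam 1/21; Tarun 2/7; Usha 1/21; Vikram 2/7

No spouse, descendants, or parent survives, so the estate passes to Falguni's siblings per stirpes.
Half-blood siblings count for one-half the weight of whole-blood siblings at the initial division.
Dividing 1 in proportion to weights (total weight 7/2): Manoj (weight 1/2) → 1/7; Vikram (weight 1) → 2/7; Lakshmi (weight 1) → 2/7; Deepa (weight 1/2) → 1/7; Girish (weight 1/2) → 1/7.
Manoj is living and takes 1/7.
Vikram is living and takes 2/7.
Lakshmi predeceased; the 2/7 allotted to Lakshmi's branch passes to Lakshmi's issue by representation.
Tarun is the sole taker at this level and receives the full 2/7.
Deepa is living and takes 1/7.
Girish predeceased; the 1/7 allotted to Girish's branch passes to Girish's issue by representation.
The 1/7 is divided into 3 equal shares of 1/21 among Kavita, Usha, Neelam.
Kavita is living and takes 1/21.
Usha is living and takes 1/21.
Neelam is living and takes 1/21.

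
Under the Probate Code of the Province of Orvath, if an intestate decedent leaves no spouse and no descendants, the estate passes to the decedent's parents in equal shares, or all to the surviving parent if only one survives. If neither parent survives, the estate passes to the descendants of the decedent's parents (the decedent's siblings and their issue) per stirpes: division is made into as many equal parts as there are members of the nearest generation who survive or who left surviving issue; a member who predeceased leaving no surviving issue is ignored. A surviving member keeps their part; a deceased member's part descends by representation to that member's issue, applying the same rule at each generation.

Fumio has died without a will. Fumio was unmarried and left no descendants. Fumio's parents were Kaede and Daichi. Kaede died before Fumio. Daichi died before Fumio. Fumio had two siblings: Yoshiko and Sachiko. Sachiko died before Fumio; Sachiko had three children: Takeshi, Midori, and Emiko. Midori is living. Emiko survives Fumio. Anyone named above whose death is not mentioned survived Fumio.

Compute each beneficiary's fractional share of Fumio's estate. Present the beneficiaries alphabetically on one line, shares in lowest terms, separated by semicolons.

Neither parent survives and there are no descendants, so the estate passes to Fumio's siblings and their issue per stirpes.
The estate is divided into 2 equal shares of 1/2 among Yoshiko, Sachiko.
Yoshiko is living and takes 1/2.
Sachiko predeceased; the 1/2 allotted to Sachiko's branch passes to Sachiko's issue by representation.
The 1/2 is divided into 3 equal shares of 1/6 among Takeshi, Midori, Emiko.
Takeshi is living and takes 1/6.
Midori is living and takes 1/6.
Emiko is living and takes 1/6.

Emiko 1/6; Midori 1/6; Takeshi 1/6; Yoshiko 1/2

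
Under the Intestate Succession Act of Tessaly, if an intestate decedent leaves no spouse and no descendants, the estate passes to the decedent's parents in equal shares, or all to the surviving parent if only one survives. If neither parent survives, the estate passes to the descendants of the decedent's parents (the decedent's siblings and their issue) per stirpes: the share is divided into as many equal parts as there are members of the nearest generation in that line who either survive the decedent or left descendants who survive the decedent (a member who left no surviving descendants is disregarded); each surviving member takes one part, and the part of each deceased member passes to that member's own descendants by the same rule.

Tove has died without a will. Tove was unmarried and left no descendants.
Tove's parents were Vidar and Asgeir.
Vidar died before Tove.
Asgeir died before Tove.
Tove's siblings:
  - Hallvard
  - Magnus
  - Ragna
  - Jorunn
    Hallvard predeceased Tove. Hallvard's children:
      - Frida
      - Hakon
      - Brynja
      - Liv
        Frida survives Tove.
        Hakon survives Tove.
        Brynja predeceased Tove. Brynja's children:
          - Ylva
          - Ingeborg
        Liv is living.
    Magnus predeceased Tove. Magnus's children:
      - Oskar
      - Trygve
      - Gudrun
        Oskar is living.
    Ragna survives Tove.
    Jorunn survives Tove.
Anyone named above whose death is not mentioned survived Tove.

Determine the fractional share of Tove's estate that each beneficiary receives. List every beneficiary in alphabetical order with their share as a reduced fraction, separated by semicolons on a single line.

Neither parent survives and there are no descendants, so the estate passes to Tove's siblings and their issue per stirpes.
The estate is divided into 4 equal shares of 1/4 among Hallvard, Magnus, Ragna, Jorunn.
Hallvard predeceased; the 1/4 allotted to Hallvard's branch passes to Hallvard's issue by representation.
The 1/4 is divided into 4 equal shares of 1/16 among Frida, Hakon, Brynja, Liv.
Frida is living and takes 1/16.
Hakon is living and takes 1/16.
Brynja predeceased; the 1/16 allotted to Brynja's branch passes to Brynja's issue by representation.
The 1/16 is divided into 2 equal shares of 1/32 among Ylva, Ingeborg.
Ylva is living and takes 1/32.
Ingeborg is living and takes 1/32.
Liv is living and takes 1/16.
Magnus predeceased; the 1/4 allotted to Magnus's branch passes to Magnus's issue by representation.
The 1/4 is divided into 3 equal shares of 1/12 among Oskar, Trygve, Gudrun.
Oskar is living and takes 1/12.
Trygve is living and takes 1/12.
Gudrun is living and takes 1/12.
Ragna is living and takes 1/4.
Jorunn is living and takes 1/4.

Frida 1/16; Gudrun 1/12; Hakon 1/16; Ingeborg 1/32; Jorunn 1/4; Liv 1/16; Oskar 1/12; Ragna 1/4; Trygve 1/12; Ylva 1/32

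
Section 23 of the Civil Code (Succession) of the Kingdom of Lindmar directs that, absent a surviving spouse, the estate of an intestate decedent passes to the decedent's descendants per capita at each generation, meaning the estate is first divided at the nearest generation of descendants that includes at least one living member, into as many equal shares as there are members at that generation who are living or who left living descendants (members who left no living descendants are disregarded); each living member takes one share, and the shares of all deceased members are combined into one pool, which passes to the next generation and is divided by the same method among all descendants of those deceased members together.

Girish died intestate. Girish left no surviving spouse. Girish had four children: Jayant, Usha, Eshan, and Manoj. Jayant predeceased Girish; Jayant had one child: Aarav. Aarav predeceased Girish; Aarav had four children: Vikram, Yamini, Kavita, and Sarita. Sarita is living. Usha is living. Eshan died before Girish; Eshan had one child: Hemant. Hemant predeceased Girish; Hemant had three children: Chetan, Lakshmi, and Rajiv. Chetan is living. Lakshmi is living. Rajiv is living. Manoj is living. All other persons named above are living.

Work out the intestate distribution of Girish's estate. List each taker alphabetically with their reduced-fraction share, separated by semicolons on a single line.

Chetan 1/14; Kavita 1/14; Lakshmi 1/14; Manoj 1/4; Rajiv 1/14; Sarita 1/14; Usha 1/4; Vikram 1/14; Yamini 1/14

There is no surviving spouse, so the entire estate passes to Girish's descendants per capita at each generation.
At generation 1 (Jayant, Usha, Eshan, Manoj) there are 4 shares of (1)/4 = 1/4 each.
Living: Usha and Manoj — each takes 1/4.
Deceased: Jayant and Eshan. Their combined 1/2 is pooled and carried to generation 2.
At generation 2 (Aarav, Hemant) there are 2 shares of (1/2)/2 = 1/4 each.
Deceased: Aarav and Hemant. Their combined 1/2 is pooled and carried to generation 3.
At generation 3 (Vikram, Yamini, Kavita, Sarita, Chetan, Lakshmi, Rajiv) there are 7 shares of (1/2)/7 = 1/14 each.
Living: Vikram, Yamini, Kavita, Sarita, Chetan, Lakshmi, and Rajiv — each takes 1/14.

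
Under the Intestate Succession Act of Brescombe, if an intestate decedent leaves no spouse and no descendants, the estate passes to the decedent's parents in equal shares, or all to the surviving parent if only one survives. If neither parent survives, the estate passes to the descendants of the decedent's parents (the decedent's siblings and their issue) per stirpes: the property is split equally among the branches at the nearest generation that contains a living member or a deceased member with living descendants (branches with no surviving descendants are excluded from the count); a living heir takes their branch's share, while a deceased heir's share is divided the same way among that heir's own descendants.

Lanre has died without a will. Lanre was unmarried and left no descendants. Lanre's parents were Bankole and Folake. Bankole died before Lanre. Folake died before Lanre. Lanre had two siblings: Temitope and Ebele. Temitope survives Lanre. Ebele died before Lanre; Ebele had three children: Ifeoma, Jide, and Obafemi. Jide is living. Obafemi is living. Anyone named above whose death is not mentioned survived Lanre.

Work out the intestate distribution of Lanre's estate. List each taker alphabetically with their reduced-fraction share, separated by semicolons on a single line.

Neither parent survives and there are no descendants, so the estate passes to Lanre's siblings and their issue per stirpes.
The estate is divided into 2 equal shares of 1/2 among Temitope, Ebele.
Temitope is living and takes 1/2.
Ebele predeceased; the 1/2 allotted to Ebele's branch passes to Ebele's issue by representation.
The 1/2 is divided into 3 equal shares of 1/6 among Ifeoma, Jide, Obafemi.
Ifeoma is living and takes 1/6.
Jide is living and takes 1/6.
Obafemi is living and takes 1/6.

Ifeoma 1/6; Jide 1/6; Obafemi 1/6; Temitope 1/2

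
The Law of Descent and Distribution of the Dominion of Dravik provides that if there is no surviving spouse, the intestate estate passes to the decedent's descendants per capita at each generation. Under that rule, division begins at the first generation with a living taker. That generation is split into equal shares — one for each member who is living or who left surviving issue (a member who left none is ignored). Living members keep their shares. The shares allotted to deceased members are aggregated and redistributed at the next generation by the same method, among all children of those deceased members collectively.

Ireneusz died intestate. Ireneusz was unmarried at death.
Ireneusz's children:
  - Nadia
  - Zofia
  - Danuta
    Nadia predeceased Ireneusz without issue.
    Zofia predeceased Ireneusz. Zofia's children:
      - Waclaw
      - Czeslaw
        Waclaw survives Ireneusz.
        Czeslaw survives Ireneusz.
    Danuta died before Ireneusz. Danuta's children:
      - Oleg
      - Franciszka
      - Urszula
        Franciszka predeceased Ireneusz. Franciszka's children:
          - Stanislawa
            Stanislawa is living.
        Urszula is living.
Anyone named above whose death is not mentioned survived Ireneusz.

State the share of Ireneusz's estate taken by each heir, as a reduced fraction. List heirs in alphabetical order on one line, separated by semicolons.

There is no surviving spouse, so the entire estate passes to Ireneusz's descendants per capita at each generation.
No one at generation 1 (Zofia, Danuta) is living; moving to the next generation.
At generation 2 (Waclaw, Czeslaw, Oleg, Franciszka, Urszula) there are 5 shares of (1)/5 = 1/5 each.
Living: Waclaw, Czeslaw, Oleg, and Urszula — each takes 1/5.
Deceased: Franciszka. That 1/5 share is carried to generation 3.
At generation 3 (Stanislawa) there are 1 shares of (1/5)/1 = 1/5 each.
Living: Stanislawa — each takes 1/5.

Czeslaw 1/5; Oleg 1/5; Stanislawa 1/5; Urszula 1/5; Waclaw 1/5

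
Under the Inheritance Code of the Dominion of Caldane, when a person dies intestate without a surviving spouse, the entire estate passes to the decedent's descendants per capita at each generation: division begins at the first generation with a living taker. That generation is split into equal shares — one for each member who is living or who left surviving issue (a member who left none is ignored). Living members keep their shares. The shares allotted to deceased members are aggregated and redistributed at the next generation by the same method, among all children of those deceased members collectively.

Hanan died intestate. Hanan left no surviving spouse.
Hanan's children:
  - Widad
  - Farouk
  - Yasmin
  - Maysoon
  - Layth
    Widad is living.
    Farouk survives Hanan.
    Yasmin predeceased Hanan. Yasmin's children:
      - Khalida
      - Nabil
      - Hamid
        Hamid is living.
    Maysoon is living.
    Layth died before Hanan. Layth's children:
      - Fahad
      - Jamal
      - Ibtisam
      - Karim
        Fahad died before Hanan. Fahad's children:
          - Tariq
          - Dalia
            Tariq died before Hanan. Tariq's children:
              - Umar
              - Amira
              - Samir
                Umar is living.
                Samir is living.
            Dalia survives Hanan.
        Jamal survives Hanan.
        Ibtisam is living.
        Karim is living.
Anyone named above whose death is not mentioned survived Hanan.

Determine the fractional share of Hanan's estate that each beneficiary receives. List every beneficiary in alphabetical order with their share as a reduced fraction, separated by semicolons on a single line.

Amira 1/105; Dalia 1/35; Farouk 1/5; Hamid 2/35; Ibtisam 2/35; Jamal 2/35; Karim 2/35; Khalida 2/35; Maysoon 1/5; Nabil 2/35; Samir 1/105; Umar 1/105; Widad 1/5

There is no surviving spouse, so the entire estate passes to Hanan's descendants per capita at each generation.
At generation 1 (Widad, Farouk, Yasmin, Maysoon, Layth) there are 5 shares of (1)/5 = 1/5 each.
Living: Widad, Farouk, and Maysoon — each takes 1/5.
Deceased: Yasmin and Layth. Their combined 2/5 is pooled and carried to generation 2.
At generation 2 (Khalida, Nabil, Hamid, Fahad, Jamal, Ibtisam, Karim) there are 7 shares of (2/5)/7 = 2/35 each.
Living: Khalida, Nabil, Hamid, Jamal, Ibtisam, and Karim — each takes 2/35.
Deceased: Fahad. That 2/35 share is carried to generation 3.
At generation 3 (Tariq, Dalia) there are 2 shares of (2/35)/2 = 1/35 each.
Living: Dalia — each takes 1/35.
Deceased: Tariq. That 1/35 share is carried to generation 4.
At generation 4 (Umar, Amira, Samir) there are 3 shares of (1/35)/3 = 1/105 each.
Living: Umar, Amira, and Samir — each takes 1/105.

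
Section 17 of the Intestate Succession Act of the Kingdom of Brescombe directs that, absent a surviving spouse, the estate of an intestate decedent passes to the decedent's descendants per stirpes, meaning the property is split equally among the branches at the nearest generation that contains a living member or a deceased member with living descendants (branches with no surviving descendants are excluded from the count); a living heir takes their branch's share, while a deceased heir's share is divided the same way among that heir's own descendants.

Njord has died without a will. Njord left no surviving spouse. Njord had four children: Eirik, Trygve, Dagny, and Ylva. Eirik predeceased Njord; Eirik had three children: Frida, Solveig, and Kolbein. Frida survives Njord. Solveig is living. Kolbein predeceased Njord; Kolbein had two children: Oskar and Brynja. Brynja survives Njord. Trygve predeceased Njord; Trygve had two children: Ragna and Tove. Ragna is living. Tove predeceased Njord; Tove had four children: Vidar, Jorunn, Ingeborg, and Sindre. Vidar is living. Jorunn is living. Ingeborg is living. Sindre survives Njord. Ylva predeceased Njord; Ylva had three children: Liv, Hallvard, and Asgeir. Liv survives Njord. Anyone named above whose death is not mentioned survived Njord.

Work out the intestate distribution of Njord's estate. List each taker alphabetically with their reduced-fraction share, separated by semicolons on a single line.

Asgeir 1/12; Brynja 1/24; Dagny 1/4; Frida 1/12; Hallvard 1/12; Ingeborg 1/32; Jorunn 1/32; Liv 1/12; Oskar 1/24; Ragna 1/8; Sindre 1/32; Solveig 1/12; Vidar 1/32

There is no surviving spouse, so the entire estate passes to Njord's descendants per stirpes.
The estate is divided into 4 equal shares of 1/4 among Eirik, Trygve, Dagny, Ylva.
Eirik predeceased; the 1/4 allotted to Eirik's branch passes to Eirik's issue by representation.
The 1/4 is divided into 3 equal shares of 1/12 among Frida, Solveig, Kolbein.
Frida is living and takes 1/12.
Solveig is living and takes 1/12.
Kolbein predeceased; the 1/12 allotted to Kolbein's branch passes to Kolbein's issue by representation.
The 1/12 is divided into 2 equal shares of 1/24 among Oskar, Brynja.
Oskar is living and takes 1/24.
Brynja is living and takes 1/24.
Trygve predeceased; the 1/4 allotted to Trygve's branch passes to Trygve's issue by representation.
The 1/4 is divided into 2 equal shares of 1/8 among Ragna, Tove.
Ragna is living and takes 1/8.
Tove predeceased; the 1/8 allotted to Tove's branch passes to Tove's issue by representation.
The 1/8 is divided into 4 equal shares of 1/32 among Vidar, Jorunn, Ingeborg, Sindre.
Vidar is living and takes 1/32.
Jorunn is living and takes 1/32.
Ingeborg is living and takes 1/32.
Sindre is living and takes 1/32.
Dagny is living and takes 1/4.
Ylva predeceased; the 1/4 allotted to Ylva's branch passes to Ylva's issue by representation.
The 1/4 is divided into 3 equal shares of 1/12 among Liv, Hallvard, Asgeir.
Liv is living and takes 1/12.
Hallvard is living and takes 1/12.
Asgeir is living and takes 1/12.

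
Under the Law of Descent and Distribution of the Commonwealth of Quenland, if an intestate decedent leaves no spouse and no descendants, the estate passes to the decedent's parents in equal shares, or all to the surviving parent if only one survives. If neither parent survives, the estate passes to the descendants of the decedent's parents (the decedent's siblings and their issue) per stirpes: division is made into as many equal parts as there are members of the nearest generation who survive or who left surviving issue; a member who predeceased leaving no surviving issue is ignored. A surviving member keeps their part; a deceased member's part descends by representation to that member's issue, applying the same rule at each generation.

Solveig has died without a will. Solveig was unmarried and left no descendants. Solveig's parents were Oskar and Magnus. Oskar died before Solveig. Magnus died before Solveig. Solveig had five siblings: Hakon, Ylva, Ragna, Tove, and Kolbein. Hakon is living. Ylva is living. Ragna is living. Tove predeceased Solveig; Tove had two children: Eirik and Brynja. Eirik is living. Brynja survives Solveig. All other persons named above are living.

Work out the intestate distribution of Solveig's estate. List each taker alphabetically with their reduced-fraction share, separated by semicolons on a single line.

Neither parent survives and there are no descendants, so the estate passes to Solveig's siblings and their issue per stirpes.
The estate is divided into 5 equal shares of 1/5 among Hakon, Ylva, Ragna, Tove, Kolbein.
Hakon is living and takes 1/5.
Ylva is living and takes 1/5.
Ragna is living and takes 1/5.
Tove predeceased; the 1/5 allotted to Tove's branch passes to Tove's issue by representation.
The 1/5 is divided into 2 equal shares of 1/10 among Eirik, Brynja.
Eirik is living and takes 1/10.
Brynja is living and takes 1/10.
Kolbein is living and takes 1/5.

Brynja 1/10; Eirik 1/10; Hakon 1/5; Kolbein 1/5; Ragna 1/5; Ylva 1/5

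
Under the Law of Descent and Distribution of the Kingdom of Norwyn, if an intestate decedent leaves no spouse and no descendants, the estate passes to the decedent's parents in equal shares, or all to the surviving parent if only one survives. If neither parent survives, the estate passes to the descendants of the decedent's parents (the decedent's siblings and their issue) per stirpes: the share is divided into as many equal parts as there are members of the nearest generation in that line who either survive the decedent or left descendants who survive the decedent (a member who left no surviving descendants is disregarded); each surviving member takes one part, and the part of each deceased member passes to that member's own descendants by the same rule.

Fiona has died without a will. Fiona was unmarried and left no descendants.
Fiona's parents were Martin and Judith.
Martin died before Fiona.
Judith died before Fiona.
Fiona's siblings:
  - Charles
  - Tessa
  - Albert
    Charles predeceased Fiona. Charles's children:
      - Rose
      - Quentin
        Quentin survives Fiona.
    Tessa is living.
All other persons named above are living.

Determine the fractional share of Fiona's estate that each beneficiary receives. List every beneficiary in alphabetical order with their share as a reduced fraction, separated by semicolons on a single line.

Albert 1/3; Quentin 1/6; Rose 1/6; Tessa 1/3

Neither parent survives and there are no descendants, so the estate passes to Fiona's siblings and their issue per stirpes.
The estate is divided into 3 equal shares of 1/3 among Charles, Tessa, Albert.
Charles predeceased; the 1/3 allotted to Charles's branch passes to Charles's issue by representation.
The 1/3 is divided into 2 equal shares of 1/6 among Rose, Quentin.
Rose is living and takes 1/6.
Quentin is living and takes 1/6.
Tessa is living and takes 1/3.
Albert is living and takes 1/3.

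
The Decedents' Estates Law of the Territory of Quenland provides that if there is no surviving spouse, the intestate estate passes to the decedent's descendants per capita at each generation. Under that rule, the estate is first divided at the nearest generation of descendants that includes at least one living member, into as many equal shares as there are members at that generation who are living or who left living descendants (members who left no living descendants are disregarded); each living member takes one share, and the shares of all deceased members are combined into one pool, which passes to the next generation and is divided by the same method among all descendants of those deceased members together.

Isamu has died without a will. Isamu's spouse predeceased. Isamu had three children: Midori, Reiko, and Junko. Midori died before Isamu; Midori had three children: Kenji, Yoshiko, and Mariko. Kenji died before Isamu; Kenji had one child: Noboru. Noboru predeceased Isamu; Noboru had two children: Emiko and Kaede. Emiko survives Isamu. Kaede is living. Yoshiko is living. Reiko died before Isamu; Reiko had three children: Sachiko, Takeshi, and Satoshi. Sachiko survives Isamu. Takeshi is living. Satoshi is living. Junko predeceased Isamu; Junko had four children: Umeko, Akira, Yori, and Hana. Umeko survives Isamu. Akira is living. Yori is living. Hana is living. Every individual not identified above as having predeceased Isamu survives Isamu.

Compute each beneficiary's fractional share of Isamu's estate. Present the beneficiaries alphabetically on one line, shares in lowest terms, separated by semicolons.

There is no surviving spouse, so the entire estate passes to Isamu's descendants per capita at each generation.
No one at generation 1 (Midori, Reiko, Junko) is living; moving to the next generation.
At generation 2 (Kenji, Yoshiko, Mariko, Sachiko, Takeshi, Satoshi, Umeko, Akira, Yori, Hana) there are 10 shares of (1)/10 = 1/10 each.
Living: Yoshiko, Mariko, Sachiko, Takeshi, Satoshi, Umeko, Akira, Yori, and Hana — each takes 1/10.
Deceased: Kenji. That 1/10 share is carried to generation 3.
At generation 3 (Noboru) there are 1 shares of (1/10)/1 = 1/10 each.
Deceased: Noboru. That 1/10 share is carried to generation 4.
At generation 4 (Emiko, Kaede) there are 2 shares of (1/10)/2 = 1/20 each.
Living: Emiko and Kaede — each takes 1/20.

Akira 1/10; Emiko 1/20; Hana 1/10; Kaede 1/20; Mariko 1/10; Sachiko 1/10; Satoshi 1/10; Takeshi 1/10; Umeko 1/10; Yori 1/10; Yoshiko 1/10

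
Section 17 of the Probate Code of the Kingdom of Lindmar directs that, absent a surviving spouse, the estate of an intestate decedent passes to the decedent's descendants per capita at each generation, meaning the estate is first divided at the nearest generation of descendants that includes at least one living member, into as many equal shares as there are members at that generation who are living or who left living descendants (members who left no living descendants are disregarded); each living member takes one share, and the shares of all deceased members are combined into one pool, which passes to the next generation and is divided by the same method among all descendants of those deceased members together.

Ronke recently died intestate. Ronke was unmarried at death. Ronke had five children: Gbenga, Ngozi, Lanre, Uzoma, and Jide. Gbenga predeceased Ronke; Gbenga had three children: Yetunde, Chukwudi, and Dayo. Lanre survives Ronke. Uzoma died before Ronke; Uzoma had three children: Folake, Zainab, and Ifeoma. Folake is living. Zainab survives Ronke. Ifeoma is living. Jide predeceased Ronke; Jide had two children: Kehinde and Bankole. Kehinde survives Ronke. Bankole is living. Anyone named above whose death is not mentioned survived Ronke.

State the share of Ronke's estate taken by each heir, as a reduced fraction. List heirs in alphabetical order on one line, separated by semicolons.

There is no surviving spouse, so the entire estate passes to Ronke's descendants per capita at each generation.
At generation 1 (Gbenga, Ngozi, Lanre, Uzoma, Jide) there are 5 shares of (1)/5 = 1/5 each.
Living: Ngozi and Lanre — each takes 1/5.
Deceased: Gbenga, Uzoma, and Jide. Their combined 3/5 is pooled and carried to generation 2.
At generation 2 (Yetunde, Chukwudi, Dayo, Folake, Zainab, Ifeoma, Kehinde, Bankole) there are 8 shares of (3/5)/8 = 3/40 each.
Living: Yetunde, Chukwudi, Dayo, Folake, Zainab, Ifeoma, Kehinde, and Bankole — each takes 3/40.

Bankole 3/40; Chukwudi 3/40; Dayo 3/40; Folake 3/40; Ifeoma 3/40; Kehinde 3/40; Lanre 1/5; Ngozi 1/5; Yetunde 3/40; Zainab 3/40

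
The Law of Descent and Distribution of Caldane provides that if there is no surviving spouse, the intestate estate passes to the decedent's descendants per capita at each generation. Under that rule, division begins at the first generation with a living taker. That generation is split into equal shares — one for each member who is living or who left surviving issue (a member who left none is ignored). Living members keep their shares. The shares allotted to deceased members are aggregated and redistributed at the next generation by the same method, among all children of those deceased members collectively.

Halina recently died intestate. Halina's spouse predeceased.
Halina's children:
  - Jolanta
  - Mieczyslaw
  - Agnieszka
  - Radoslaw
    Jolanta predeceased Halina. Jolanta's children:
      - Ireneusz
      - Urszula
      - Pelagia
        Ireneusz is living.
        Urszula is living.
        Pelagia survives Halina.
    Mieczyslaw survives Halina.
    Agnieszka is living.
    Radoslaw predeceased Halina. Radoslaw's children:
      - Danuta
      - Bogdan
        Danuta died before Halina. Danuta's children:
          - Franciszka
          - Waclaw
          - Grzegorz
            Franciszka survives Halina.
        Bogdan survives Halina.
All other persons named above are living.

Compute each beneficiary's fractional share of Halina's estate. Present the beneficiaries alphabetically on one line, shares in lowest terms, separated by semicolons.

There is no surviving spouse, so the entire estate passes to Halina's descendants per capita at each generation.
At generation 1 (Jolanta, Mieczyslaw, Agnieszka, Radoslaw) there are 4 shares of (1)/4 = 1/4 each.
Living: Mieczyslaw and Agnieszka — each takes 1/4.
Deceased: Jolanta and Radoslaw. Their combined 1/2 is pooled and carried to generation 2.
At generation 2 (Ireneusz, Urszula, Pelagia, Danuta, Bogdan) there are 5 shares of (1/2)/5 = 1/10 each.
Living: Ireneusz, Urszula, Pelagia, and Bogdan — each takes 1/10.
Deceased: Danuta. That 1/10 share is carried to generation 3.
At generation 3 (Franciszka, Waclaw, Grzegorz) there are 3 shares of (1/10)/3 = 1/30 each.
Living: Franciszka, Waclaw, and Grzegorz — each takes 1/30.

Agnieszka 1/4; Bogdan 1/10; Franciszka 1/30; Grzegorz 1/30; Ireneusz 1/10; Mieczyslaw 1/4; Pelagia 1/10; Urszula 1/10; Waclaw 1/30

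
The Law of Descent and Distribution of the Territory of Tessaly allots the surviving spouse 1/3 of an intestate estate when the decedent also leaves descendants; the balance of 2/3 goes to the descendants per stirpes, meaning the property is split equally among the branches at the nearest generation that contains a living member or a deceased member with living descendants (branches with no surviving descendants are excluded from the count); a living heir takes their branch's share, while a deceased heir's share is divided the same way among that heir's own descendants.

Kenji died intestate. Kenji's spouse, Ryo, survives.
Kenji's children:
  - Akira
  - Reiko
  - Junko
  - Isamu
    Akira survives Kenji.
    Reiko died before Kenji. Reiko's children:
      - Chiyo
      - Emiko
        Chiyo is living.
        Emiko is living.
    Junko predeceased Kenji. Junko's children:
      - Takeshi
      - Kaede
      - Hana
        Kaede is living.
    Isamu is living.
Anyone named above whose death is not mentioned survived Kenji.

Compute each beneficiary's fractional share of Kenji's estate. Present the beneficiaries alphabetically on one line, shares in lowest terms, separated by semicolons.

Akira 1/6; Chiyo 1/12; Emiko 1/12; Hana 1/18; Isamu 1/6; Kaede 1/18; Ryo 1/3; Takeshi 1/18

Ryo, as surviving spouse, takes 1/3.
The remaining 2/3 passes to Kenji's descendants per stirpes.
The 2/3 is divided into 4 equal shares of 1/6 among Akira, Reiko, Junko, Isamu.
Akira is living and takes 1/6.
Reiko predeceased; the 1/6 allotted to Reiko's branch passes to Reiko's issue by representation.
The 1/6 is divided into 2 equal shares of 1/12 among Chiyo, Emiko.
Chiyo is living and takes 1/12.
Emiko is living and takes 1/12.
Junko predeceased; the 1/6 allotted to Junko's branch passes to Junko's issue by representation.
The 1/6 is divided into 3 equal shares of 1/18 among Takeshi, Kaede, Hana.
Takeshi is living and takes 1/18.
Kaede is living and takes 1/18.
Hana is living and takes 1/18.
Isamu is living and takes 1/6.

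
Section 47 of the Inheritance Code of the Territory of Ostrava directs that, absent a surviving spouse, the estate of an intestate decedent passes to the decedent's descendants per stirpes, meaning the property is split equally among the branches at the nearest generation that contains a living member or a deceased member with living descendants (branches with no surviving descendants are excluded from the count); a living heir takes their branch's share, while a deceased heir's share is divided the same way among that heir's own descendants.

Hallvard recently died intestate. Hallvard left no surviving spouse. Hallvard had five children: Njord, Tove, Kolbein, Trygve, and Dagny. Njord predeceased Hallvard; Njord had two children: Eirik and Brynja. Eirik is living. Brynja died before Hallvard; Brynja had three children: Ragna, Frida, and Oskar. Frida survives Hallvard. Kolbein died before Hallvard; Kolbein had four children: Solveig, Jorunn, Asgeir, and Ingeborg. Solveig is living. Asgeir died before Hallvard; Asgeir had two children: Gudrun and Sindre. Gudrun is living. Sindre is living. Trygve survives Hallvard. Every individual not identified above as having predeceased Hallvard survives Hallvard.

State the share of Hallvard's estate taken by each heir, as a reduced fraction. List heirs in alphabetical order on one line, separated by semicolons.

Dagny 1/5; Eirik 1/10; Frida 1/30; Gudrun 1/40; Ingeborg 1/20; Jorunn 1/20; Oskar 1/30; Ragna 1/30; Sindre 1/40; Solveig 1/20; Tove 1/5; Trygve 1/5

There is no surviving spouse, so the entire estate passes to Hallvard's descendants per stirpes.
The estate is divided into 5 equal shares of 1/5 among Njord, Tove, Kolbein, Trygve, Dagny.
Njord predeceased; the 1/5 allotted to Njord's branch passes to Njord's issue by representation.
The 1/5 is divided into 2 equal shares of 1/10 among Eirik, Brynja.
Eirik is living and takes 1/10.
Brynja predeceased; the 1/10 allotted to Brynja's branch passes to Brynja's issue by representation.
The 1/10 is divided into 3 equal shares of 1/30 among Ragna, Frida, Oskar.
Ragna is living and takes 1/30.
Frida is living and takes 1/30.
Oskar is living and takes 1/30.
Tove is living and takes 1/5.
Kolbein predeceased; the 1/5 allotted to Kolbein's branch passes to Kolbein's issue by representation.
The 1/5 is divided into 4 equal shares of 1/20 among Solveig, Jorunn, Asgeir, Ingeborg.
Solveig is living and takes 1/20.
Jorunn is living and takes 1/20.
Asgeir predeceased; the 1/20 allotted to Asgeir's branch passes to Asgeir's issue by representation.
The 1/20 is divided into 2 equal shares of 1/40 among Gudrun, Sindre.
Gudrun is living and takes 1/40.
Sindre is living and takes 1/40.
Ingeborg is living and takes 1/20.
Trygve is living and takes 1/5.
Dagny is living and takes 1/5.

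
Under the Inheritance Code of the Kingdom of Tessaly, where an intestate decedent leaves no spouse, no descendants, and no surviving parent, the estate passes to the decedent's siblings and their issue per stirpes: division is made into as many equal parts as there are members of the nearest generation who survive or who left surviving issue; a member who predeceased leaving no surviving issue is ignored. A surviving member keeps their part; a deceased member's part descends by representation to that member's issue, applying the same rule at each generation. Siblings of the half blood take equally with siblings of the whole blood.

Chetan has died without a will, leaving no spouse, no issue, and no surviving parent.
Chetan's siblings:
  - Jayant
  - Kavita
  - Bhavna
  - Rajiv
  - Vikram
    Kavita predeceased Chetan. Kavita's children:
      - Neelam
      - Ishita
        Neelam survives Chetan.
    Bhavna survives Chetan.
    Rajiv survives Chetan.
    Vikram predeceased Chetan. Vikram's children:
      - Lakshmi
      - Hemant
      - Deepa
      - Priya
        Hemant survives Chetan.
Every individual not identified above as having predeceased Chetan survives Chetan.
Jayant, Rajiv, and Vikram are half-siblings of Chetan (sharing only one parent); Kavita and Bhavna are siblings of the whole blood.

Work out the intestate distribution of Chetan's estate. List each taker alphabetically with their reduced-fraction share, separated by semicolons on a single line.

Bhavna 1/5; Deepa 1/20; Hemant 1/20; Ishita 1/10; Jayant 1/5; Lakshmi 1/20; Neelam 1/10; Priya 1/20; Rajiv 1/5

No spouse, descendants, or parent survives, so the estate passes to Chetan's siblings per stirpes.
Half-blood and whole-blood siblings take equally under the stated rule.
The estate is divided into 5 equal shares of 1/5 among Jayant, Kavita, Bhavna, Rajiv, Vikram.
Jayant is living and takes 1/5.
Kavita predeceased; the 1/5 allotted to Kavita's branch passes to Kavita's issue by representation.
The 1/5 is divided into 2 equal shares of 1/10 among Neelam, Ishita.
Neelam is living and takes 1/10.
Ishita is living and takes 1/10.
Bhavna is living and takes 1/5.
Rajiv is living and takes 1/5.
Vikram predeceased; the 1/5 allotted to Vikram's branch passes to Vikram's issue by representation.
The 1/5 is divided into 4 equal shares of 1/20 among Lakshmi, Hemant, Deepa, Priya.
Lakshmi is living and takes 1/20.
Hemant is living and takes 1/20.
Deepa is living and takes 1/20.
Priya is living and takes 1/20.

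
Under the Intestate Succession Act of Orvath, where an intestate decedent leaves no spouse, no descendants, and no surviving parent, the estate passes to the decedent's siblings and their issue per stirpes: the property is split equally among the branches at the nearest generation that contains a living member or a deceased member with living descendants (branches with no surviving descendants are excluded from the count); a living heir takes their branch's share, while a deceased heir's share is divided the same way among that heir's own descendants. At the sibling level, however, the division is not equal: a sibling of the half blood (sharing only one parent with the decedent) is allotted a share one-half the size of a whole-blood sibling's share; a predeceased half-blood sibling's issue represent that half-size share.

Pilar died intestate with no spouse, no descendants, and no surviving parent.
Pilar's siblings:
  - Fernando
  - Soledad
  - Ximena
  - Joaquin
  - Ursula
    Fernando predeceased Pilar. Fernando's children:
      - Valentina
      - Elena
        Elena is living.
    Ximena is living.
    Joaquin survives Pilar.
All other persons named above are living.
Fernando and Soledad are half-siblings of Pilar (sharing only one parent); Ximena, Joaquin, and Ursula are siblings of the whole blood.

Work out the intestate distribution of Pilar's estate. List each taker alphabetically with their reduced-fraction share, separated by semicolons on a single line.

Elena 1/16; Joaquin 1/4; Soledad 1/8; Ursula 1/4; Valentina 1/16; Ximena 1/4

No spouse, descendants, or parent survives, so the estate passes to Pilar's siblings per stirpes.
Half-blood siblings count for one-half the weight of whole-blood siblings at the initial division.
Dividing 1 in proportion to weights (total weight 4): Fernando (weight 1/2) → 1/8; Soledad (weight 1/2) → 1/8; Ximena (weight 1) → 1/4; Joaquin (weight 1) → 1/4; Ursula (weight 1) → 1/4.
Fernando predeceased; the 1/8 allotted to Fernando's branch passes to Fernando's issue by representation.
The 1/8 is divided into 2 equal shares of 1/16 among Valentina, Elena.
Valentina is living and takes 1/16.
Elena is living and takes 1/16.
Soledad is living and takes 1/8.
Ximena is living and takes 1/4.
Joaquin is living and takes 1/4.
Ursula is living and takes 1/4.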